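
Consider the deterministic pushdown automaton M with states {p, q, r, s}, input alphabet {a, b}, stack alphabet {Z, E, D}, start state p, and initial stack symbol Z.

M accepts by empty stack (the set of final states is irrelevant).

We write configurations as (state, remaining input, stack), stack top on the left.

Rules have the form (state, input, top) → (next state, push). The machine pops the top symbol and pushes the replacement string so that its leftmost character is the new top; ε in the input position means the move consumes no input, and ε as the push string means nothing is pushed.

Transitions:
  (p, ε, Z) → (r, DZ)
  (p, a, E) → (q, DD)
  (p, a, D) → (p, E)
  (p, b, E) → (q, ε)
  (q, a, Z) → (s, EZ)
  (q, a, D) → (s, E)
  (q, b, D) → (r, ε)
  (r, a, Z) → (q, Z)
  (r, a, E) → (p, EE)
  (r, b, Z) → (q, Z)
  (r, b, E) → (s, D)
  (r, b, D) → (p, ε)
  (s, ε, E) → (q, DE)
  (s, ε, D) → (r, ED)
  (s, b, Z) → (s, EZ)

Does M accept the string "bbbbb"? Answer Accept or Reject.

Reject

(p, bbbbb, Z)
  ε-move, top Z: go to r, push DZ → (r, bbbbb, DZ)
  read b, top D: go to p, push ε → (p, bbbb, Z)
  ε-move, top Z: go to r, push DZ → (r, bbbb, DZ)
  read b, top D: go to p, push ε → (p, bbb, Z)
  ε-move, top Z: go to r, push DZ → (r, bbb, DZ)
  read b, top D: go to p, push ε → (p, bb, Z)
  ε-move, top Z: go to r, push DZ → (r, bb, DZ)
  read b, top D: go to p, push ε → (p, b, Z)
  ε-move, top Z: go to r, push DZ → (r, b, DZ)
  read b, top D: go to p, push ε → (p, ε, Z)
  ε-move, top Z: go to r, push DZ → (r, ε, DZ)
All input consumed; stack is DZ, not empty, and no further ε-move applies.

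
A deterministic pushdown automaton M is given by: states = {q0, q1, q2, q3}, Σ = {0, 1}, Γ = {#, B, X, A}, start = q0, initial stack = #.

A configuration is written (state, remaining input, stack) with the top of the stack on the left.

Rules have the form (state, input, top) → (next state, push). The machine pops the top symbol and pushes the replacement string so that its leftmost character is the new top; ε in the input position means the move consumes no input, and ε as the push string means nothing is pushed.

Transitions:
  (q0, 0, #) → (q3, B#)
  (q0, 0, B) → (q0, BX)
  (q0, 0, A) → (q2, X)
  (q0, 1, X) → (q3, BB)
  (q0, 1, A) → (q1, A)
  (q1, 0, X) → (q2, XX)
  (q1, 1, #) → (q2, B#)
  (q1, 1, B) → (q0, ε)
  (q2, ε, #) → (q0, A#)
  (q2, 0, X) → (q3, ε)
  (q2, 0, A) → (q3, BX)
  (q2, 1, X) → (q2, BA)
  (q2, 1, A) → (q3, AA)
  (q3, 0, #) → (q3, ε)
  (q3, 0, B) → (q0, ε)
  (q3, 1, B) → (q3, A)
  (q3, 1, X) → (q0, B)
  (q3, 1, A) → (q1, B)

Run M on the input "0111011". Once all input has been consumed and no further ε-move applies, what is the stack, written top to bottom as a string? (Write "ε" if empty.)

(q0, 0111011, #)
  read 0, top #: go to q3, push B# → (q3, 111011, B#)
  read 1, top B: go to q3, push A → (q3, 11011, A#)
  read 1, top A: go to q1, push B → (q1, 1011, B#)
  read 1, top B: go to q0, push ε → (q0, 011, #)
  read 0, top #: go to q3, push B# → (q3, 11, B#)
  read 1, top B: go to q3, push A → (q3, 1, A#)
  read 1, top A: go to q1, push B → (q1, ε, B#)
All input consumed in state q1 with stack B#.

B#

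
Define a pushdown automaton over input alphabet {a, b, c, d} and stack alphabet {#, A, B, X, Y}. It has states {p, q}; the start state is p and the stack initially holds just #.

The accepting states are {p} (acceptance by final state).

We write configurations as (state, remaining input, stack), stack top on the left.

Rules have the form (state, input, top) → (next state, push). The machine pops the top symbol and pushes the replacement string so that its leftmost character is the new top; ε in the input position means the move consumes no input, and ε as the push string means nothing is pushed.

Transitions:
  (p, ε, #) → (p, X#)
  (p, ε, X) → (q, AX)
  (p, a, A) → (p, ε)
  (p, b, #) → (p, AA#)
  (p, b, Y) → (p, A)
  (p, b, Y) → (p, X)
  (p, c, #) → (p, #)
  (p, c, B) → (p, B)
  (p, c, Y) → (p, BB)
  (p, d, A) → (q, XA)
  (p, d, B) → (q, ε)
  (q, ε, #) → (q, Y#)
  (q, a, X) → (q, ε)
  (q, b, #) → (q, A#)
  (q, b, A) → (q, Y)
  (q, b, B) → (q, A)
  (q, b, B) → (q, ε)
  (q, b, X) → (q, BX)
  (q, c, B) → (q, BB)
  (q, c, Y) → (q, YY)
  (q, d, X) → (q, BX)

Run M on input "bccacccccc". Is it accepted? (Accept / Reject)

Reject

No computation consumes all input and reaches a final state.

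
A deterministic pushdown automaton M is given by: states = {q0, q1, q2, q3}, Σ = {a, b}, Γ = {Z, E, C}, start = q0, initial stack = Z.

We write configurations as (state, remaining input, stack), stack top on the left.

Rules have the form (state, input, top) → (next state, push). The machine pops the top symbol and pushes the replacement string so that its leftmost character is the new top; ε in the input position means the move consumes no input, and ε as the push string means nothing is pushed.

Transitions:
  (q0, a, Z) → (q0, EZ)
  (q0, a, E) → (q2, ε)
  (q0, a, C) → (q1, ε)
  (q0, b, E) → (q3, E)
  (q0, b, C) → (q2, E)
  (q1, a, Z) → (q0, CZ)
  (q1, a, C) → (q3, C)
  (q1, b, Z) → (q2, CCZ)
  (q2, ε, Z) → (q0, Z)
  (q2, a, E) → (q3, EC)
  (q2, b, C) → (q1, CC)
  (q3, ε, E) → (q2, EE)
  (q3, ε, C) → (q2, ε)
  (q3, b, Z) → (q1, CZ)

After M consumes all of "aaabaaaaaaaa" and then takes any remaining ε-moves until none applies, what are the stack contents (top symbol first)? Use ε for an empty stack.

EECECECECECECECECEZ

(q0, aaabaaaaaaaa, Z)
  read a, top Z: go to q0, push EZ → (q0, aabaaaaaaaa, EZ)
  read a, top E: go to q2, push ε → (q2, abaaaaaaaa, Z)
  ε-move, top Z: go to q0, push Z → (q0, abaaaaaaaa, Z)
  read a, top Z: go to q0, push EZ → (q0, baaaaaaaa, EZ)
  read b, top E: go to q3, push E → (q3, aaaaaaaa, EZ)
  ε-move, top E: go to q2, push EE → (q2, aaaaaaaa, EEZ)
  read a, top E: go to q3, push EC → (q3, aaaaaaa, ECEZ)
  ε-move, top E: go to q2, push EE → (q2, aaaaaaa, EECEZ)
  read a, top E: go to q3, push EC → (q3, aaaaaa, ECECEZ)
  ε-move, top E: go to q2, push EE → (q2, aaaaaa, EECECEZ)
  read a, top E: go to q3, push EC → (q3, aaaaa, ECECECEZ)
  ε-move, top E: go to q2, push EE → (q2, aaaaa, EECECECEZ)
  read a, top E: go to q3, push EC → (q3, aaaa, ECECECECEZ)
  ε-move, top E: go to q2, push EE → (q2, aaaa, EECECECECEZ)
  read a, top E: go to q3, push EC → (q3, aaa, ECECECECECEZ)
  ε-move, top E: go to q2, push EE → (q2, aaa, EECECECECECEZ)
  read a, top E: go to q3, push EC → (q3, aa, ECECECECECECEZ)
  ε-move, top E: go to q2, push EE → (q2, aa, EECECECECECECEZ)
  read a, top E: go to q3, push EC → (q3, a, ECECECECECECECEZ)
  ε-move, top E: go to q2, push EE → (q2, a, EECECECECECECECEZ)
  read a, top E: go to q3, push EC → (q3, ε, ECECECECECECECECEZ)
  ε-move, top E: go to q2, push EE → (q2, ε, EECECECECECECECECEZ)
All input consumed in state q2 with stack EECECECECECECECECEZ.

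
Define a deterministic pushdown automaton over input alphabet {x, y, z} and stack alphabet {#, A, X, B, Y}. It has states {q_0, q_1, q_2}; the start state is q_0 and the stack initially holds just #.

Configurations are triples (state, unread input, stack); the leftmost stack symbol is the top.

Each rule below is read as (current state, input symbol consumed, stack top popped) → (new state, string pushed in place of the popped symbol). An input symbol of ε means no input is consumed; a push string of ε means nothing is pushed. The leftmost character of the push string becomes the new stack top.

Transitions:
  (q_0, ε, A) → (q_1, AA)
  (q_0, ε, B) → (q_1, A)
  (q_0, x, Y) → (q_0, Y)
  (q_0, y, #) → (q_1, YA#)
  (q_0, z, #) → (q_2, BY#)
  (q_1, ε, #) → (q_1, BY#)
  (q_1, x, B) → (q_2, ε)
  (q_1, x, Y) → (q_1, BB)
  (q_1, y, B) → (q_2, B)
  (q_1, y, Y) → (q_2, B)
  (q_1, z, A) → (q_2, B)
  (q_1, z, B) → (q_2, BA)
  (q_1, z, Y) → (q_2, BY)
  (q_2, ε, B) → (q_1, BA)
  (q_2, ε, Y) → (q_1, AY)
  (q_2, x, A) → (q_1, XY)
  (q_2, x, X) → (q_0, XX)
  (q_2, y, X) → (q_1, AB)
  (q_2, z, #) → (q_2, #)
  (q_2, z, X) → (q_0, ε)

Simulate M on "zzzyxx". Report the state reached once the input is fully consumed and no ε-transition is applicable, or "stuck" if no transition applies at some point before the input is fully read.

q_1

(q_0, zzzyxx, #)
  read z, top #: go to q_2, push BY# → (q_2, zzyxx, BY#)
  ε-move, top B: go to q_1, push BA → (q_1, zzyxx, BAY#)
  read z, top B: go to q_2, push BA → (q_2, zyxx, BAAY#)
  ε-move, top B: go to q_1, push BA → (q_1, zyxx, BAAAY#)
  read z, top B: go to q_2, push BA → (q_2, yxx, BAAAAY#)
  ε-move, top B: go to q_1, push BA → (q_1, yxx, BAAAAAY#)
  read y, top B: go to q_2, push B → (q_2, xx, BAAAAAY#)
  ε-move, top B: go to q_1, push BA → (q_1, xx, BAAAAAAY#)
  read x, top B: go to q_2, push ε → (q_2, x, AAAAAAY#)
  read x, top A: go to q_1, push XY → (q_1, ε, XYAAAAAY#)
All input consumed; M is in state q_1.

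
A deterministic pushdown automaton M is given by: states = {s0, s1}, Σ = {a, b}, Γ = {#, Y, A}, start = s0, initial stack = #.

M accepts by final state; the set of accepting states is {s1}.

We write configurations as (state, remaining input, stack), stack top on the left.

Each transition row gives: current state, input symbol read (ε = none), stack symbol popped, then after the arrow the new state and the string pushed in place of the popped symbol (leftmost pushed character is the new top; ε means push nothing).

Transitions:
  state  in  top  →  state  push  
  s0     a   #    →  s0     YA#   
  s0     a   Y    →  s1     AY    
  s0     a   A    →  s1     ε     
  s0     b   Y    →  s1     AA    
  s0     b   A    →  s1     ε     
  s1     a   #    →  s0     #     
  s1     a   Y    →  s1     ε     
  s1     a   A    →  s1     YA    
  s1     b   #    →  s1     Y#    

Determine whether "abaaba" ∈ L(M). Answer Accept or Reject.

Reject

(s0, abaaba, #)
  read a, top #: go to s0, push YA# → (s0, baaba, YA#)
  read b, top Y: go to s1, push AA → (s1, aaba, AAA#)
  read a, top A: go to s1, push YA → (s1, aba, YAAA#)
  read a, top Y: go to s1, push ε → (s1, ba, AAA#)
No transition applies at (s1, ba, AAA#); input not fully consumed.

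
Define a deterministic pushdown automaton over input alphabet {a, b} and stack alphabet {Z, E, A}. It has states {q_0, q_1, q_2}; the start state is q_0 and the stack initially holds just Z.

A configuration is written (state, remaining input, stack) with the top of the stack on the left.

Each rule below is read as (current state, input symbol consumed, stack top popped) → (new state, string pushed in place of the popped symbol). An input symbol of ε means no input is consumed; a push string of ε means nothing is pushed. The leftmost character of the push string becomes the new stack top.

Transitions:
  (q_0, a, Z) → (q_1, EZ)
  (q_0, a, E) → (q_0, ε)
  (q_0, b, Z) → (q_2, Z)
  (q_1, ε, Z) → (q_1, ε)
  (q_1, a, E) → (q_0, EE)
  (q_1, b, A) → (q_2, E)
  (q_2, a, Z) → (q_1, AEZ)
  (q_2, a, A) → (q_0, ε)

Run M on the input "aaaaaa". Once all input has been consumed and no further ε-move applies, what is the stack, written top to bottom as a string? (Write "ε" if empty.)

EEZ

(q_0, aaaaaa, Z)
  read a, top Z: go to q_1, push EZ → (q_1, aaaaa, EZ)
  read a, top E: go to q_0, push EE → (q_0, aaaa, EEZ)
  read a, top E: go to q_0, push ε → (q_0, aaa, EZ)
  read a, top E: go to q_0, push ε → (q_0, aa, Z)
  read a, top Z: go to q_1, push EZ → (q_1, a, EZ)
  read a, top E: go to q_0, push EE → (q_0, ε, EEZ)
All input consumed in state q_0 with stack EEZ.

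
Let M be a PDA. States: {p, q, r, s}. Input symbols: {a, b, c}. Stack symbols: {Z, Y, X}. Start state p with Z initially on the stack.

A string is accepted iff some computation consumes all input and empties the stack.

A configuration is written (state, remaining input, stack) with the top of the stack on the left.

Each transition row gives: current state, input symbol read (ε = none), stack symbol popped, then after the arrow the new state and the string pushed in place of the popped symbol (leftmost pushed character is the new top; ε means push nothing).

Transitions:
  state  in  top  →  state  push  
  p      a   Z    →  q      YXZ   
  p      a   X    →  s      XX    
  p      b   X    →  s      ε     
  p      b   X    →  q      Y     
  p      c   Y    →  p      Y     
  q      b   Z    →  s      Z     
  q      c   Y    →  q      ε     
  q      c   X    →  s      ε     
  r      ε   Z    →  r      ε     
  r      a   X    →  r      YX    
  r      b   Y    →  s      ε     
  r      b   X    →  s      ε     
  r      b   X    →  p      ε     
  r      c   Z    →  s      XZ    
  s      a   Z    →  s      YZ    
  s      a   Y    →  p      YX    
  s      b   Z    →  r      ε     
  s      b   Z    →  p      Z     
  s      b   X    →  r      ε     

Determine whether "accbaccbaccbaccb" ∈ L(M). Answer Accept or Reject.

Accept

One accepting computation: (p, accbaccbaccbaccb, Z) ⊢ (q, ccbaccbaccbaccb, YXZ) ⊢ (q, cbaccbaccbaccb, XZ) ⊢ (s, baccbaccbaccb, Z) ⊢ (p, accbaccbaccb, Z) ⊢ (q, ccbaccbaccb, YXZ) ⊢ (q, cbaccbaccb, XZ) ⊢ (s, baccbaccb, Z) ⊢ (p, accbaccb, Z) ⊢ (q, ccbaccb, YXZ) ⊢ (q, cbaccb, XZ) ⊢ (s, baccb, Z) ⊢ (p, accb, Z) ⊢ (q, ccb, YXZ) ⊢ (q, cb, XZ) ⊢ (s, b, Z) ⊢ (r, ε, ε)
All input consumed and the stack is empty.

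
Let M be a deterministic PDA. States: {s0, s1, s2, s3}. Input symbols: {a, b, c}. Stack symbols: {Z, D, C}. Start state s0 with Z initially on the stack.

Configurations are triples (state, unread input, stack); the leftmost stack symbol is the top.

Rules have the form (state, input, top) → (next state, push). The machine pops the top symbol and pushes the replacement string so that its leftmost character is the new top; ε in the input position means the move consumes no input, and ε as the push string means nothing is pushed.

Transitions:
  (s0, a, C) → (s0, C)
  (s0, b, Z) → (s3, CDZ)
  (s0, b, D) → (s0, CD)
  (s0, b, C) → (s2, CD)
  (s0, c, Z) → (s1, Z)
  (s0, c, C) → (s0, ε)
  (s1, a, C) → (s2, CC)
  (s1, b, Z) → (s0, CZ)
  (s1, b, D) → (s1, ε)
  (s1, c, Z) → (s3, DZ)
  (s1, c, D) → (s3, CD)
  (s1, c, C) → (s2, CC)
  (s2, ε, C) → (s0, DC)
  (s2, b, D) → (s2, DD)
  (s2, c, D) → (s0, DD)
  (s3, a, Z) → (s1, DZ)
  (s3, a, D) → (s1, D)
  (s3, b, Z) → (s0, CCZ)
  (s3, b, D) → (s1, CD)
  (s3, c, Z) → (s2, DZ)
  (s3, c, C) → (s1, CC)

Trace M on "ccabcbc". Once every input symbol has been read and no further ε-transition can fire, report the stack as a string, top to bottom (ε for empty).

DCCDZ

(s0, ccabcbc, Z)
  read c, top Z: go to s1, push Z → (s1, cabcbc, Z)
  read c, top Z: go to s3, push DZ → (s3, abcbc, DZ)
  read a, top D: go to s1, push D → (s1, bcbc, DZ)
  read b, top D: go to s1, push ε → (s1, cbc, Z)
  read c, top Z: go to s3, push DZ → (s3, bc, DZ)
  read b, top D: go to s1, push CD → (s1, c, CDZ)
  read c, top C: go to s2, push CC → (s2, ε, CCDZ)
  ε-move, top C: go to s0, push DC → (s0, ε, DCCDZ)
All input consumed in state s0 with stack DCCDZ.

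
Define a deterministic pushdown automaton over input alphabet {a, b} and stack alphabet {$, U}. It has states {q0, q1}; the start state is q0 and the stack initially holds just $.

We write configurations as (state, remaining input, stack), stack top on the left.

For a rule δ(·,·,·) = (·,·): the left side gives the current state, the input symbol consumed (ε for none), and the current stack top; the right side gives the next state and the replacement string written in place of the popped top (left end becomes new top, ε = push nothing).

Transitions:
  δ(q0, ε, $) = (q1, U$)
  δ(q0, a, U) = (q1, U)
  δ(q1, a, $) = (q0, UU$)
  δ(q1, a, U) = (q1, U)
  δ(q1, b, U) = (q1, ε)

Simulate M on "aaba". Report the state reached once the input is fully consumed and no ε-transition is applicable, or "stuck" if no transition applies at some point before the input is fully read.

(q0, aaba, $)
  ε-move, top $: go to q1, push U$ → (q1, aaba, U$)
  read a, top U: go to q1, push U → (q1, aba, U$)
  read a, top U: go to q1, push U → (q1, ba, U$)
  read b, top U: go to q1, push ε → (q1, a, $)
  read a, top $: go to q0, push UU$ → (q0, ε, UU$)
All input consumed; M is in state q0.

q0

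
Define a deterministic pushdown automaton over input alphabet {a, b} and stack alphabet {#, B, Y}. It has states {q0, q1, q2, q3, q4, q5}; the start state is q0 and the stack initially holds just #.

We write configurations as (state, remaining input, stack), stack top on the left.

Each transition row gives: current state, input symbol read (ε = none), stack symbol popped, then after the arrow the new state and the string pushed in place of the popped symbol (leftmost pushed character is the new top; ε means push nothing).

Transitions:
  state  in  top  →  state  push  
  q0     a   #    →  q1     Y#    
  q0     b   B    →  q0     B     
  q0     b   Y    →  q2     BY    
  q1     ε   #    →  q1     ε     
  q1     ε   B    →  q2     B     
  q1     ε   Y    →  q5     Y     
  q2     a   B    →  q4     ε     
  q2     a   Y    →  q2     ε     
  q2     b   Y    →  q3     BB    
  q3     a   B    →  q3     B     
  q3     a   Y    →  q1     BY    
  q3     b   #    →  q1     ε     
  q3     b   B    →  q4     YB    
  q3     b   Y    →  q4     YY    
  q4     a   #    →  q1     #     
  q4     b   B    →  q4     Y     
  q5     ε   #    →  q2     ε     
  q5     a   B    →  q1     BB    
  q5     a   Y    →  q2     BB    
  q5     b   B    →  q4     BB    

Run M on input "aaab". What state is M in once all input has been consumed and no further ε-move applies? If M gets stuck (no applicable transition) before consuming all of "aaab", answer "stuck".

q4

(q0, aaab, #)
  read a, top #: go to q1, push Y# → (q1, aab, Y#)
  ε-move, top Y: go to q5, push Y → (q5, aab, Y#)
  read a, top Y: go to q2, push BB → (q2, ab, BB#)
  read a, top B: go to q4, push ε → (q4, b, B#)
  read b, top B: go to q4, push Y → (q4, ε, Y#)
All input consumed; M is in state q4.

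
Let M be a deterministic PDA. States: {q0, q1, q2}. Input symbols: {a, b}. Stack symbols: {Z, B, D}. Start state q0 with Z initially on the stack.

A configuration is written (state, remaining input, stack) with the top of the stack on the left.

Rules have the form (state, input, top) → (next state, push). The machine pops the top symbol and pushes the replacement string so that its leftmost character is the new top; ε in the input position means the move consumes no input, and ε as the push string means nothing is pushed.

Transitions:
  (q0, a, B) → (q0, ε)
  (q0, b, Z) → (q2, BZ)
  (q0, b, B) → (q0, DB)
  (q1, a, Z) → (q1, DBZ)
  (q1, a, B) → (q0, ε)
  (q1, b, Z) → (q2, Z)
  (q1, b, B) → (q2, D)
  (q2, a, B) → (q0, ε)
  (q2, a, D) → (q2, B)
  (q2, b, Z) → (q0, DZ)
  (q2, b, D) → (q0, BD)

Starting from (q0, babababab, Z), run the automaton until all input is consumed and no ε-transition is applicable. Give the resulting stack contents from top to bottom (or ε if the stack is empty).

BZ

(q0, babababab, Z)
  read b, top Z: go to q2, push BZ → (q2, abababab, BZ)
  read a, top B: go to q0, push ε → (q0, bababab, Z)
  read b, top Z: go to q2, push BZ → (q2, ababab, BZ)
  read a, top B: go to q0, push ε → (q0, babab, Z)
  read b, top Z: go to q2, push BZ → (q2, abab, BZ)
  read a, top B: go to q0, push ε → (q0, bab, Z)
  read b, top Z: go to q2, push BZ → (q2, ab, BZ)
  read a, top B: go to q0, push ε → (q0, b, Z)
  read b, top Z: go to q2, push BZ → (q2, ε, BZ)
All input consumed in state q2 with stack BZ.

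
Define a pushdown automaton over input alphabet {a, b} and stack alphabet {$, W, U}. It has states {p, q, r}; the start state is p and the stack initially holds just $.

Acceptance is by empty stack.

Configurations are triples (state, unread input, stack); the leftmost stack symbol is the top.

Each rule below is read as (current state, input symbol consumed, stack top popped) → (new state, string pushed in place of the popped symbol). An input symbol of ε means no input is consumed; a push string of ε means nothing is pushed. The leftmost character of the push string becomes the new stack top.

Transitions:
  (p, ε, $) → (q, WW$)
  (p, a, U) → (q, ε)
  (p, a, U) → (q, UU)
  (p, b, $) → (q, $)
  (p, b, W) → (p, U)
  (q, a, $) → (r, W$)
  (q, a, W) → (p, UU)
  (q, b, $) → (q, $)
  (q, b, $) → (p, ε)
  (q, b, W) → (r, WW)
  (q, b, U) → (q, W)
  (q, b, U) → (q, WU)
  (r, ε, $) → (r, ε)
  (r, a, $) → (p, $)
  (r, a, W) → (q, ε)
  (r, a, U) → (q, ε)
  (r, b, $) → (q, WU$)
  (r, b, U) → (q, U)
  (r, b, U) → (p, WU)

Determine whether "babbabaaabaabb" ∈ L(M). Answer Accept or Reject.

No computation consumes all input and empties the stack.

Reject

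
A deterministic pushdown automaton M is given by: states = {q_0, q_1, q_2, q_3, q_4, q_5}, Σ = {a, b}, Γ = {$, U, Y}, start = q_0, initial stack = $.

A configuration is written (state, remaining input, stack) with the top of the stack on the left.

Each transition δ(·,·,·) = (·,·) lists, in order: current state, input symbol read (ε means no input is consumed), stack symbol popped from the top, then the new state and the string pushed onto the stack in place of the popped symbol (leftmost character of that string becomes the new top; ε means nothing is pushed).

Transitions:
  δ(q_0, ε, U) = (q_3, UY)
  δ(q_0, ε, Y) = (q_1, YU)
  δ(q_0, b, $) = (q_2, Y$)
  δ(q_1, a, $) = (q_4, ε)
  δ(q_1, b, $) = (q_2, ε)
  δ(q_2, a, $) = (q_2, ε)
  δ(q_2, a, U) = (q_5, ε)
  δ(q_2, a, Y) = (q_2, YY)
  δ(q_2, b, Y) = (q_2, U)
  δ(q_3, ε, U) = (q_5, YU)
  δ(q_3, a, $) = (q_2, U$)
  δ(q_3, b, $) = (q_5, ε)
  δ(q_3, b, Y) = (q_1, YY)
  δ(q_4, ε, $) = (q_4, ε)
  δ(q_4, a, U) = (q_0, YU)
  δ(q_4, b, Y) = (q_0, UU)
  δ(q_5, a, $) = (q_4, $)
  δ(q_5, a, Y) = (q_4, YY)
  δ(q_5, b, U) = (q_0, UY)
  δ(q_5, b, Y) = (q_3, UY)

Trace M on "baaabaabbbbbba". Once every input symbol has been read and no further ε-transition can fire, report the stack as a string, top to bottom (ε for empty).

(q_0, baaabaabbbbbba, $) ⊢ (q_2, aaabaabbbbbba, Y$) ⊢ (q_2, aabaabbbbbba, YY$) ⊢ (q_2, abaabbbbbba, YYY$) ⊢ (q_2, baabbbbbba, YYYY$) ⊢ (q_2, aabbbbbba, UYYY$) ⊢ (q_5, abbbbbba, YYY$) ⊢ (q_4, bbbbbba, YYYY$) ⊢ (q_0, bbbbba, UUYYY$) ⊢ (q_3, bbbbba, UYUYYY$) ⊢ (q_5, bbbbba, YUYUYYY$) ⊢ (q_3, bbbba, UYUYUYYY$) ⊢ (q_5, bbbba, YUYUYUYYY$) ⊢ (q_3, bbba, UYUYUYUYYY$) ⊢ (q_5, bbba, YUYUYUYUYYY$) ⊢ (q_3, bba, UYUYUYUYUYYY$) ⊢ (q_5, bba, YUYUYUYUYUYYY$) ⊢ (q_3, ba, UYUYUYUYUYUYYY$) ⊢ (q_5, ba, YUYUYUYUYUYUYYY$) ⊢ (q_3, a, UYUYUYUYUYUYUYYY$) ⊢ (q_5, a, YUYUYUYUYUYUYUYYY$) ⊢ (q_4, ε, YYUYUYUYUYUYUYUYYY$)
All input consumed in state q_4 with stack YYUYUYUYUYUYUYUYYY$.

YYUYUYUYUYUYUYUYYY$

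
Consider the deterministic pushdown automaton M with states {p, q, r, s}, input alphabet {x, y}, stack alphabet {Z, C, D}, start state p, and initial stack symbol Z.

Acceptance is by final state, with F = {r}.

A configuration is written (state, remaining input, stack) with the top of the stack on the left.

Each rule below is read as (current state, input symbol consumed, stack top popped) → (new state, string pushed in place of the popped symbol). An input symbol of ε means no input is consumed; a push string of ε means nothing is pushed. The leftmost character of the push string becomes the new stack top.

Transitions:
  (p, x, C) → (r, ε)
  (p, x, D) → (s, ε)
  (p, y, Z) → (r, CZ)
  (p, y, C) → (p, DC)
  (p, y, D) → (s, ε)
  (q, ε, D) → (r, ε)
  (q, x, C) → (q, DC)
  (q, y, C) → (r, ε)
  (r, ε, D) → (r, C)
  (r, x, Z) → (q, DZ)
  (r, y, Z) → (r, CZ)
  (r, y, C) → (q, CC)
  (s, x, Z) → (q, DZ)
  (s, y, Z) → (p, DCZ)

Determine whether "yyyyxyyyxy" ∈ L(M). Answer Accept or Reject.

Reject

(p, yyyyxyyyxy, Z)
  read y, top Z: go to r, push CZ → (r, yyyxyyyxy, CZ)
  read y, top C: go to q, push CC → (q, yyxyyyxy, CCZ)
  read y, top C: go to r, push ε → (r, yxyyyxy, CZ)
  read y, top C: go to q, push CC → (q, xyyyxy, CCZ)
  read x, top C: go to q, push DC → (q, yyyxy, DCCZ)
  ε-move, top D: go to r, push ε → (r, yyyxy, CCZ)
  read y, top C: go to q, push CC → (q, yyxy, CCCZ)
  read y, top C: go to r, push ε → (r, yxy, CCZ)
  read y, top C: go to q, push CC → (q, xy, CCCZ)
  read x, top C: go to q, push DC → (q, y, DCCCZ)
  ε-move, top D: go to r, push ε → (r, y, CCCZ)
  read y, top C: go to q, push CC → (q, ε, CCCCZ)
All input consumed; state q ∉ F and no further ε-move applies.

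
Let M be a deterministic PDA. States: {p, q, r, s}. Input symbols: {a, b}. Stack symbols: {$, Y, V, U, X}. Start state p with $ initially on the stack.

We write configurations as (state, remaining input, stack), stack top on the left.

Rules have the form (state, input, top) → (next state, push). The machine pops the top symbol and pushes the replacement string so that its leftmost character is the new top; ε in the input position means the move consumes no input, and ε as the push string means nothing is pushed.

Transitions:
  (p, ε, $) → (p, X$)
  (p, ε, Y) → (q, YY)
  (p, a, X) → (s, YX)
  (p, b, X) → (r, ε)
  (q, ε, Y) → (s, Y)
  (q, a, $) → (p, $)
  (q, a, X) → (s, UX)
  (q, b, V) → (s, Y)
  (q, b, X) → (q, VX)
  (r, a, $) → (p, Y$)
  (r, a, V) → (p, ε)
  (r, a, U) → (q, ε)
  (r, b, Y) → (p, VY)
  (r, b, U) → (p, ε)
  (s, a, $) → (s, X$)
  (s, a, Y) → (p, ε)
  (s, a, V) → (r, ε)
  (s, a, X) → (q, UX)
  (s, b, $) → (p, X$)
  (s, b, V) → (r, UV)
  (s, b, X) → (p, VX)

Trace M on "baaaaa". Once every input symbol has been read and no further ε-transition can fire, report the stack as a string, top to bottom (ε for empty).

YY$

(p, baaaaa, $)
  ε-move, top $: go to p, push X$ → (p, baaaaa, X$)
  read b, top X: go to r, push ε → (r, aaaaa, $)
  read a, top $: go to p, push Y$ → (p, aaaa, Y$)
  ε-move, top Y: go to q, push YY → (q, aaaa, YY$)
  ε-move, top Y: go to s, push Y → (s, aaaa, YY$)
  read a, top Y: go to p, push ε → (p, aaa, Y$)
  ε-move, top Y: go to q, push YY → (q, aaa, YY$)
  ε-move, top Y: go to s, push Y → (s, aaa, YY$)
  read a, top Y: go to p, push ε → (p, aa, Y$)
  ε-move, top Y: go to q, push YY → (q, aa, YY$)
  ε-move, top Y: go to s, push Y → (s, aa, YY$)
  read a, top Y: go to p, push ε → (p, a, Y$)
  ε-move, top Y: go to q, push YY → (q, a, YY$)
  ε-move, top Y: go to s, push Y → (s, a, YY$)
  read a, top Y: go to p, push ε → (p, ε, Y$)
  ε-move, top Y: go to q, push YY → (q, ε, YY$)
  ε-move, top Y: go to s, push Y → (s, ε, YY$)
All input consumed in state s with stack YY$.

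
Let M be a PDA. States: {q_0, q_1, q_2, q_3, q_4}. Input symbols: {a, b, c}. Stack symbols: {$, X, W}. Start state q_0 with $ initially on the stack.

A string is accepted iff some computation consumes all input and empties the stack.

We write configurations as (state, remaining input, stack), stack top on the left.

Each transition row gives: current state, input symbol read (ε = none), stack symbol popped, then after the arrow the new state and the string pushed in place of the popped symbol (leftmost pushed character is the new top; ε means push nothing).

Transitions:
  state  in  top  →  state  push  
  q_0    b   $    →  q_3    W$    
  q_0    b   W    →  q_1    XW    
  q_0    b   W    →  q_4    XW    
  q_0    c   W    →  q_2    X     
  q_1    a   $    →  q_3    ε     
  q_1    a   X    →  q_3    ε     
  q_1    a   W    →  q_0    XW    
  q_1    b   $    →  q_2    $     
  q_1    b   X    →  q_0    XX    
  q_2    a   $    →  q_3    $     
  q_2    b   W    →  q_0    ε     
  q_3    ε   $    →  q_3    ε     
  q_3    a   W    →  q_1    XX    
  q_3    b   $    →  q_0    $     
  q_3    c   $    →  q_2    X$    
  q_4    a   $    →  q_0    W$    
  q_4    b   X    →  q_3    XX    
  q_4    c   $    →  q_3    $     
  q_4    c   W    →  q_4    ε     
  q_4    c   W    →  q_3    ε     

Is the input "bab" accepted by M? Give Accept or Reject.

Reject

No computation consumes all input and empties the stack.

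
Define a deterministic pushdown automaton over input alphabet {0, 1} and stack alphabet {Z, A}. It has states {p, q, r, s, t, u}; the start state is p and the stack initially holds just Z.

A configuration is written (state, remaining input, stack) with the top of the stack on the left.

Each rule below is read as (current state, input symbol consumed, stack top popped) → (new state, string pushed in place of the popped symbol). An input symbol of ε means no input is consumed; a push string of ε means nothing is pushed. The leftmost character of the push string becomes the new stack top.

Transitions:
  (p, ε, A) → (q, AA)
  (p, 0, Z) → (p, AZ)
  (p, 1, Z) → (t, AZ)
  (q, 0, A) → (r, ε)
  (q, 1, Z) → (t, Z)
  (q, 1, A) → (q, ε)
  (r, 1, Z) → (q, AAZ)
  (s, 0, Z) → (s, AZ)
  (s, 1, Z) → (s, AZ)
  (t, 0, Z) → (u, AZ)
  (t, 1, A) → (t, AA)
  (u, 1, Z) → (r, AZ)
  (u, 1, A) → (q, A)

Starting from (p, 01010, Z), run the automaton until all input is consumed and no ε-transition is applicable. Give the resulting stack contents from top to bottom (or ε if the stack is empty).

AZ

(p, 01010, Z)
  read 0, top Z: go to p, push AZ → (p, 1010, AZ)
  ε-move, top A: go to q, push AA → (q, 1010, AAZ)
  read 1, top A: go to q, push ε → (q, 010, AZ)
  read 0, top A: go to r, push ε → (r, 10, Z)
  read 1, top Z: go to q, push AAZ → (q, 0, AAZ)
  read 0, top A: go to r, push ε → (r, ε, AZ)
All input consumed in state r with stack AZ.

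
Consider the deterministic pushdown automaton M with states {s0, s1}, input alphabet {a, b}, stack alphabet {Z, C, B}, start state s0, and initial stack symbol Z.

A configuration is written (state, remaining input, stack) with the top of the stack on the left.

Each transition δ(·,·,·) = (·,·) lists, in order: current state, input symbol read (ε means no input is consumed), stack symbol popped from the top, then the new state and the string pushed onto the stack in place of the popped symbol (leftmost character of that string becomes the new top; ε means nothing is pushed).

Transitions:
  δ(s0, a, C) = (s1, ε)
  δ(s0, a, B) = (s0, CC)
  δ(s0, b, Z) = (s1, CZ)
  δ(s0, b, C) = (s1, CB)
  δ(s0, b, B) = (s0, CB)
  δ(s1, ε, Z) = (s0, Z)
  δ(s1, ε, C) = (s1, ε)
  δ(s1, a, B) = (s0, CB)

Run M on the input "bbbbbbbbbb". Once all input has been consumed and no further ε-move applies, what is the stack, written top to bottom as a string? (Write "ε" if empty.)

(s0, bbbbbbbbbb, Z)
  read b, top Z: go to s1, push CZ → (s1, bbbbbbbbb, CZ)
  ε-move, top C: go to s1, push ε → (s1, bbbbbbbbb, Z)
  ε-move, top Z: go to s0, push Z → (s0, bbbbbbbbb, Z)
  read b, top Z: go to s1, push CZ → (s1, bbbbbbbb, CZ)
  ε-move, top C: go to s1, push ε → (s1, bbbbbbbb, Z)
  ε-move, top Z: go to s0, push Z → (s0, bbbbbbbb, Z)
  read b, top Z: go to s1, push CZ → (s1, bbbbbbb, CZ)
  ε-move, top C: go to s1, push ε → (s1, bbbbbbb, Z)
  ε-move, top Z: go to s0, push Z → (s0, bbbbbbb, Z)
  read b, top Z: go to s1, push CZ → (s1, bbbbbb, CZ)
  ε-move, top C: go to s1, push ε → (s1, bbbbbb, Z)
  ε-move, top Z: go to s0, push Z → (s0, bbbbbb, Z)
  read b, top Z: go to s1, push CZ → (s1, bbbbb, CZ)
  ε-move, top C: go to s1, push ε → (s1, bbbbb, Z)
  ε-move, top Z: go to s0, push Z → (s0, bbbbb, Z)
  read b, top Z: go to s1, push CZ → (s1, bbbb, CZ)
  ε-move, top C: go to s1, push ε → (s1, bbbb, Z)
  ε-move, top Z: go to s0, push Z → (s0, bbbb, Z)
  read b, top Z: go to s1, push CZ → (s1, bbb, CZ)
  ε-move, top C: go to s1, push ε → (s1, bbb, Z)
  ε-move, top Z: go to s0, push Z → (s0, bbb, Z)
  read b, top Z: go to s1, push CZ → (s1, bb, CZ)
  ε-move, top C: go to s1, push ε → (s1, bb, Z)
  ε-move, top Z: go to s0, push Z → (s0, bb, Z)
  read b, top Z: go to s1, push CZ → (s1, b, CZ)
  ε-move, top C: go to s1, push ε → (s1, b, Z)
  ε-move, top Z: go to s0, push Z → (s0, b, Z)
  read b, top Z: go to s1, push CZ → (s1, ε, CZ)
  ε-move, top C: go to s1, push ε → (s1, ε, Z)
  ε-move, top Z: go to s0, push Z → (s0, ε, Z)
All input consumed in state s0 with stack Z.

Z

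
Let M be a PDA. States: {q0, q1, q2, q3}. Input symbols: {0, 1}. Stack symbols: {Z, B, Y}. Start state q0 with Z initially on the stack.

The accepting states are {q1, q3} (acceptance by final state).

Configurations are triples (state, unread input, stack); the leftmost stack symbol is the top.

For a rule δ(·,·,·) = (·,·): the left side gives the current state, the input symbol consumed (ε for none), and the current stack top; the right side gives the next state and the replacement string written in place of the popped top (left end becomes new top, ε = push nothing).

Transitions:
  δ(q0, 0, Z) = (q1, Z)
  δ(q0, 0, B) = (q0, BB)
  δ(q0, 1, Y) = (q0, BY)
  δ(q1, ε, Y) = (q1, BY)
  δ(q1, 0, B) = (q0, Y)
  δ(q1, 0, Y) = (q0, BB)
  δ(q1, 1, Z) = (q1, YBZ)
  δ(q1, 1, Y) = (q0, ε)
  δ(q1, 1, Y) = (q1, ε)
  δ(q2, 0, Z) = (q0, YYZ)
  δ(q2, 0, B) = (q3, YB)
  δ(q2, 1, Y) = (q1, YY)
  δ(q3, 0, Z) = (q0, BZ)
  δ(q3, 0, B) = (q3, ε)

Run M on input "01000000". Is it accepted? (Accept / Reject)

No computation consumes all input and reaches a final state.

Reject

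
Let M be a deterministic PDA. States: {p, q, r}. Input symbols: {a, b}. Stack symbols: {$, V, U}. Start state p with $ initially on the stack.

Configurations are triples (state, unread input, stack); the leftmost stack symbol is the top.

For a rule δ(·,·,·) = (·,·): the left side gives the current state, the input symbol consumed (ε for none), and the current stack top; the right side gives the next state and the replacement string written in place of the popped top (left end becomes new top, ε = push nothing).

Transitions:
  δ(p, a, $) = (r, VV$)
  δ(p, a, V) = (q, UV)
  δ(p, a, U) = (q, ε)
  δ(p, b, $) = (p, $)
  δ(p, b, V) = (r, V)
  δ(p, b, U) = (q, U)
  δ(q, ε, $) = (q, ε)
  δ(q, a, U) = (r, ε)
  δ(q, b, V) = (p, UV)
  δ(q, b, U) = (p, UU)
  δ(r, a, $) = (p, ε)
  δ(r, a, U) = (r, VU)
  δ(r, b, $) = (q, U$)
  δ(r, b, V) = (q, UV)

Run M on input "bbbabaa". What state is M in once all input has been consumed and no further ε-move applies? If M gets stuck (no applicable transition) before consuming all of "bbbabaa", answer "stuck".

(p, bbbabaa, $)
  read b, top $: go to p, push $ → (p, bbabaa, $)
  read b, top $: go to p, push $ → (p, babaa, $)
  read b, top $: go to p, push $ → (p, abaa, $)
  read a, top $: go to r, push VV$ → (r, baa, VV$)
  read b, top V: go to q, push UV → (q, aa, UVV$)
  read a, top U: go to r, push ε → (r, a, VV$)
No transition for (r, a, top V); M blocks with input a remaining.

stuck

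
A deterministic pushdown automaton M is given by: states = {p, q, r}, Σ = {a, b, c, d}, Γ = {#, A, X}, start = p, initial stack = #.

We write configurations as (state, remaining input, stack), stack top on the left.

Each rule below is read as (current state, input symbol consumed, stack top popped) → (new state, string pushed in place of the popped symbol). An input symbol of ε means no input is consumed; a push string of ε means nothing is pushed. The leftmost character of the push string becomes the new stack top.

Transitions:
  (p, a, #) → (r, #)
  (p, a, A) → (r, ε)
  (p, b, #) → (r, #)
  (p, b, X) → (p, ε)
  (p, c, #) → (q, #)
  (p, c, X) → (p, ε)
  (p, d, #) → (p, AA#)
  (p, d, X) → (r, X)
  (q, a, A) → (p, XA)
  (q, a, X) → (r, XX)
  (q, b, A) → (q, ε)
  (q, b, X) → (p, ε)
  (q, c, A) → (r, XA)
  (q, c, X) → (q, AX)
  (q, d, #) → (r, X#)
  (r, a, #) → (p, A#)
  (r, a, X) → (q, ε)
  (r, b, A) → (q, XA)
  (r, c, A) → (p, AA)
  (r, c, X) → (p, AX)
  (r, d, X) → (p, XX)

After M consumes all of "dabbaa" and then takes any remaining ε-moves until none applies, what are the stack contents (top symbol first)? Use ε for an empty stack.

A#

(p, dabbaa, #)
  read d, top #: go to p, push AA# → (p, abbaa, AA#)
  read a, top A: go to r, push ε → (r, bbaa, A#)
  read b, top A: go to q, push XA → (q, baa, XA#)
  read b, top X: go to p, push ε → (p, aa, A#)
  read a, top A: go to r, push ε → (r, a, #)
  read a, top #: go to p, push A# → (p, ε, A#)
All input consumed in state p with stack A#.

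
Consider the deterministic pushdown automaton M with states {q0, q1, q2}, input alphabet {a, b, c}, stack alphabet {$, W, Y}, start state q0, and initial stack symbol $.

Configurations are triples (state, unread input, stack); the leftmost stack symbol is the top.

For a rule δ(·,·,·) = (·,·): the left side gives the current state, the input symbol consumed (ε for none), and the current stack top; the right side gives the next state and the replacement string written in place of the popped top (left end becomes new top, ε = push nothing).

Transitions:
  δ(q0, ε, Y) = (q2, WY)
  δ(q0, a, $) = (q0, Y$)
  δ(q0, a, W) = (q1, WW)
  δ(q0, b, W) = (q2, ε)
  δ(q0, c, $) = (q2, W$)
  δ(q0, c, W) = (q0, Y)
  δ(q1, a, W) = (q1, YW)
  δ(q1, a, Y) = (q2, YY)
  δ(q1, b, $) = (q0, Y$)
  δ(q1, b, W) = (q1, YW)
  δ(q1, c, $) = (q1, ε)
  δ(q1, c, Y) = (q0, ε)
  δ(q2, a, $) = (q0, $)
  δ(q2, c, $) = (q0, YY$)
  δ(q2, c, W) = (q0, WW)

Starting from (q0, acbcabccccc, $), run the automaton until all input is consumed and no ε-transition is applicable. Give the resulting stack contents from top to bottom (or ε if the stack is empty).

WWYWYWWY$

(q0, acbcabccccc, $)
  read a, top $: go to q0, push Y$ → (q0, cbcabccccc, Y$)
  ε-move, top Y: go to q2, push WY → (q2, cbcabccccc, WY$)
  read c, top W: go to q0, push WW → (q0, bcabccccc, WWY$)
  read b, top W: go to q2, push ε → (q2, cabccccc, WY$)
  read c, top W: go to q0, push WW → (q0, abccccc, WWY$)
  read a, top W: go to q1, push WW → (q1, bccccc, WWWY$)
  read b, top W: go to q1, push YW → (q1, ccccc, YWWWY$)
  read c, top Y: go to q0, push ε → (q0, cccc, WWWY$)
  read c, top W: go to q0, push Y → (q0, ccc, YWWY$)
  ε-move, top Y: go to q2, push WY → (q2, ccc, WYWWY$)
  read c, top W: go to q0, push WW → (q0, cc, WWYWWY$)
  read c, top W: go to q0, push Y → (q0, c, YWYWWY$)
  ε-move, top Y: go to q2, push WY → (q2, c, WYWYWWY$)
  read c, top W: go to q0, push WW → (q0, ε, WWYWYWWY$)
All input consumed in state q0 with stack WWYWYWWY$.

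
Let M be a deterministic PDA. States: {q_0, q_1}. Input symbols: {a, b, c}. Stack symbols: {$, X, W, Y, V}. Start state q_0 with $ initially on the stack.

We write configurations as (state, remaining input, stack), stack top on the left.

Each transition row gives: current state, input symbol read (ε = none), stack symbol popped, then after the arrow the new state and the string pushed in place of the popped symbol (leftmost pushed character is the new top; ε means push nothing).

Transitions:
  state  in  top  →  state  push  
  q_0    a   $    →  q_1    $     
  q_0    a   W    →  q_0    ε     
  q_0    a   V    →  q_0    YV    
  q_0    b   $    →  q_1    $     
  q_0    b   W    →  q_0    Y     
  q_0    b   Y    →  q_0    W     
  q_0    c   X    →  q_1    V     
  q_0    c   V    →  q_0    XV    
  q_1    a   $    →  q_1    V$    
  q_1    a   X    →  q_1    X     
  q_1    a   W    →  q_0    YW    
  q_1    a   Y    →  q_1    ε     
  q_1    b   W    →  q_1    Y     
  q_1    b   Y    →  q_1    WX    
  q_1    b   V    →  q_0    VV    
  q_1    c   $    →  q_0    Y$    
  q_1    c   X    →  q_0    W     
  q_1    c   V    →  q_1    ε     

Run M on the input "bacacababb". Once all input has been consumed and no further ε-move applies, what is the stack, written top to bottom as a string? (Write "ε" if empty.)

YVV$

(q_0, bacacababb, $)
  read b, top $: go to q_1, push $ → (q_1, acacababb, $)
  read a, top $: go to q_1, push V$ → (q_1, cacababb, V$)
  read c, top V: go to q_1, push ε → (q_1, acababb, $)
  read a, top $: go to q_1, push V$ → (q_1, cababb, V$)
  read c, top V: go to q_1, push ε → (q_1, ababb, $)
  read a, top $: go to q_1, push V$ → (q_1, babb, V$)
  read b, top V: go to q_0, push VV → (q_0, abb, VV$)
  read a, top V: go to q_0, push YV → (q_0, bb, YVV$)
  read b, top Y: go to q_0, push W → (q_0, b, WVV$)
  read b, top W: go to q_0, push Y → (q_0, ε, YVV$)
All input consumed in state q_0 with stack YVV$.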